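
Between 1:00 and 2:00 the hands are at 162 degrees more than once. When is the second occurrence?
At t minutes past 1:00, the hour hand is at 30 x 1 + 0.5t degrees and the minute hand is at 6t degrees.
The smaller angle between them is 162 degrees when |30H - 5.5t| = 162 or |30H - 5.5t| = 198.
With H = 1, solve 30 x 1 - 5.5t = +/- target for each target:
  t = (30 x 1 - 162) / 5.5 = -24 (outside (0, 60))
  t = (30 x 1 + 162) / 5.5 = 34.91
  t = (30 x 1 - 198) / 5.5 = -30.55 (outside (0, 60))
  t = (30 x 1 + 198) / 5.5 = 41.45
Valid solutions in (0, 60): {34.91, 41.45} minutes.
The second occurrence is t = 41.45 minutes.
The hands form a 162-degree angle at 41.45 minutes past 1:00.

Final answer: 41.45 minutes past 1:00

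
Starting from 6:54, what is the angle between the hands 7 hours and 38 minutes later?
First find the time 7 hours and 38 minutes after 6:54.
Total minutes: 6 x 60 + 54 + 7 x 60 + 38 = 872.
872 mod 720 = 152 minutes = 2:32.
Now compute the angle at 2:32:
Hour hand: 2 x 30 + 32 x 0.5 = 76 degrees
Minute hand: 32 x 6 = 192 degrees
Difference: |76 - 192| = 116 degrees
The angle is 116 degrees

Final answer: 116 degrees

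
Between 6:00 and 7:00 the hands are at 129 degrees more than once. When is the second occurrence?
At t minutes past 6:00, the hour hand is at 30 x 6 + 0.5t degrees and the minute hand is at 6t degrees.
The smaller angle between them is 129 degrees when |30H - 5.5t| = 129 or |30H - 5.5t| = 231.
With H = 6, solve 30 x 6 - 5.5t = +/- target for each target:
  t = (30 x 6 - 129) / 5.5 = 9.27
  t = (30 x 6 + 129) / 5.5 = 56.18
  t = (30 x 6 - 231) / 5.5 = -9.27 (outside (0, 60))
  t = (30 x 6 + 231) / 5.5 = 74.73 (outside (0, 60))
Valid solutions in (0, 60): {9.27, 56.18} minutes.
The second occurrence is t = 56.18 minutes.
The hands form a 129-degree angle at 56.18 minutes past 6:00.

Final answer: 56.18 minutes past 6:00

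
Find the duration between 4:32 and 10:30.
From 4:32 to 10:30:
(10 x 60 + 30) - (4 x 60 + 32) = 630 - 272 = 358 minutes
= 5 hours and 58 minutes

Final answer: 5 hours and 58 minutes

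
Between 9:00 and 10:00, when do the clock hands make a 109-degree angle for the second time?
At t minutes past 9:00, the hour hand is at 30 x 9 + 0.5t degrees and the minute hand is at 6t degrees.
The smaller angle between them is 109 degrees when |30H - 5.5t| = 109 or |30H - 5.5t| = 251.
With H = 9, solve 30 x 9 - 5.5t = +/- target for each target:
  t = (30 x 9 - 109) / 5.5 = 29.27
  t = (30 x 9 + 109) / 5.5 = 68.91 (outside (0, 60))
  t = (30 x 9 - 251) / 5.5 = 3.45
  t = (30 x 9 + 251) / 5.5 = 94.73 (outside (0, 60))
Valid solutions in (0, 60): {3.45, 29.27} minutes.
The second occurrence is t = 29.27 minutes.
The hands form a 109-degree angle at 29.27 minutes past 9:00.

Final answer: 29.27 minutes past 9:00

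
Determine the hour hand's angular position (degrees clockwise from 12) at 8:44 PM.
The hour hand moves 30 degrees per hour and 0.5 degrees per minute.
At 8:44: (8) x 30 + 44 x 0.5 = 240 + 22 = 262 degrees

Final answer: 262 degrees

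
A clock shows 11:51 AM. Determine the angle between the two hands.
Hour hand position: 11 x 30 + 51 x 0.5 = 355.5 degrees
Minute hand position: 51 x 6 = 306 degrees
Difference: |355.5 - 306| = 49.5 degrees
The angle between the hands is 49.5 degrees

Final answer: 49.5 degrees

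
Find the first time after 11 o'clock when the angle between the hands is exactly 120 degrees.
At t minutes past 11:00, the hour hand is at 30 x 11 + 0.5t degrees and the minute hand is at 6t degrees.
The smaller angle between them is 120 degrees when |30H - 5.5t| = 120 or |30H - 5.5t| = 240.
With H = 11, solve 30 x 11 - 5.5t = +/- target for each target:
  t = (30 x 11 - 120) / 5.5 = 38.18
  t = (30 x 11 + 120) / 5.5 = 81.82 (outside (0, 60))
  t = (30 x 11 - 240) / 5.5 = 16.36
  t = (30 x 11 + 240) / 5.5 = 103.64 (outside (0, 60))
Valid solutions in (0, 60): {16.36, 38.18} minutes.
The first occurrence is t = 16.36 minutes.
The hands form a 120-degree angle at 16.36 minutes past 11:00.

Final answer: 16.36 minutes past 11:00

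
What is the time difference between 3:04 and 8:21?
From 3:04 to 8:21:
(8 x 60 + 21) - (3 x 60 + 4) = 501 - 184 = 317 minutes
= 5 hours and 17 minutes

Final answer: 5 hours and 17 minutes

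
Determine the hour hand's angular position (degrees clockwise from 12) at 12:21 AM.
The hour hand moves 30 degrees per hour and 0.5 degrees per minute.
At 12:21: (0) x 30 + 21 x 0.5 = 0 + 10.5 = 10.5 degrees

Final answer: 10.5 degrees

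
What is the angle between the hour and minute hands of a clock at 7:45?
Hour hand position: 7 x 30 + 45 x 0.5 = 232.5 degrees
Minute hand position: 45 x 6 = 270 degrees
Difference: |232.5 - 270| = 37.5 degrees
The angle between the hands is 37.5 degrees

Final answer: 37.5 degrees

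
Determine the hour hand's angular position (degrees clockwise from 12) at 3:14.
The hour hand moves 30 degrees per hour and 0.5 degrees per minute.
At 3:14: (3) x 30 + 14 x 0.5 = 90 + 7 = 97 degrees

Final answer: 97 degrees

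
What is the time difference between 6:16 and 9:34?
From 6:16 to 9:34:
(9 x 60 + 34) - (6 x 60 + 16) = 574 - 376 = 198 minutes
= 3 hours and 18 minutes

Final answer: 3 hours and 18 minutes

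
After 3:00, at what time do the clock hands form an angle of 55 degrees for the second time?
At t minutes past 3:00, the hour hand is at 30 x 3 + 0.5t degrees and the minute hand is at 6t degrees.
The smaller angle between them is 55 degrees when |30H - 5.5t| = 55 or |30H - 5.5t| = 305.
With H = 3, solve 30 x 3 - 5.5t = +/- target for each target:
  t = (30 x 3 - 55) / 5.5 = 6.36
  t = (30 x 3 + 55) / 5.5 = 26.36
  t = (30 x 3 - 305) / 5.5 = -39.09 (outside (0, 60))
  t = (30 x 3 + 305) / 5.5 = 71.82 (outside (0, 60))
Valid solutions in (0, 60): {6.36, 26.36} minutes.
The second occurrence is t = 26.36 minutes.
The hands form a 55-degree angle at 26.36 minutes past 3:00.

Final answer: 26.36 minutes past 3:00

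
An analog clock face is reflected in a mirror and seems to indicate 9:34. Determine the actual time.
Reflection across the vertical (12-6) axis maps a hand at angle A degrees to (360 - A) degrees, which sends a reading of T minutes past 12:00 to (720 - T) minutes past 12:00.
Mirror reads 9:34 = 574 minutes past 12:00.
Actual time: (720 - 574) mod 720 = 146 minutes = 2:26.

Final answer: 2:26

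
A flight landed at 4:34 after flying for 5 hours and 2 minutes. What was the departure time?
Starting time: 4:34 = 274 total minutes past 12:00
Subtracting: 5 hours and 2 minutes = 302 minutes
274 - 302 = -28 (negative, add 12 hours = 720) = 692 minutes
= 11 hours and 32 minutes past 12:00 = 11:32

Final answer: 11:32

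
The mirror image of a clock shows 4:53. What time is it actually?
Reflection across the vertical (12-6) axis maps a hand at angle A degrees to (360 - A) degrees, which sends a reading of T minutes past 12:00 to (720 - T) minutes past 12:00.
Mirror reads 4:53 = 293 minutes past 12:00.
Actual time: (720 - 293) mod 720 = 427 minutes = 7:07.

Final answer: 7:07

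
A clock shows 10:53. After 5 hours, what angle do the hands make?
First find the time 5 hours after 10:53.
Total minutes: 10 x 60 + 53 + 5 x 60 + 0 = 953.
953 mod 720 = 233 minutes = 3:53.
Now compute the angle at 3:53:
Hour hand: 3 x 30 + 53 x 0.5 = 116.5 degrees
Minute hand: 53 x 6 = 318 degrees
Difference: |116.5 - 318| = 201.5 degrees
Smaller angle: 360 - 201.5 = 158.5 degrees

Final answer: 158.5 degrees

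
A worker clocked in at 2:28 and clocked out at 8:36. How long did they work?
From 2:28 to 8:36:
(8 x 60 + 36) - (2 x 60 + 28) = 516 - 148 = 368 minutes
= 6 hours and 8 minutes

Final answer: 6 hours and 8 minutes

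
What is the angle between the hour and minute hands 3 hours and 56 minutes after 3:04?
First find the time 3 hours and 56 minutes after 3:04.
Total minutes: 3 x 60 + 4 + 3 x 60 + 56 = 420.
420 mod 720 = 420 minutes = 7:00.
Now compute the angle at 7:00:
Hour hand: 7 x 30 + 0 x 0.5 = 210 degrees
Minute hand: 0 x 6 = 0 degrees
Difference: |210 - 0| = 210 degrees
Smaller angle: 360 - 210 = 150 degrees

Final answer: 150 degrees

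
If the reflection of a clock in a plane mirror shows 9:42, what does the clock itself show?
Reflection across the vertical (12-6) axis maps a hand at angle A degrees to (360 - A) degrees, which sends a reading of T minutes past 12:00 to (720 - T) minutes past 12:00.
Mirror reads 9:42 = 582 minutes past 12:00.
Actual time: (720 - 582) mod 720 = 138 minutes = 2:18.

Final answer: 2:18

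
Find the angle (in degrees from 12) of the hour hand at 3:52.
The hour hand moves 30 degrees per hour and 0.5 degrees per minute.
At 3:52: (3) x 30 + 52 x 0.5 = 90 + 26 = 116 degrees

Final answer: 116 degrees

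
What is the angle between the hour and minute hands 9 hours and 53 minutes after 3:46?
First find the time 9 hours and 53 minutes after 3:46.
Total minutes: 3 x 60 + 46 + 9 x 60 + 53 = 819.
819 mod 720 = 99 minutes = 1:39.
Now compute the angle at 1:39:
Hour hand: 1 x 30 + 39 x 0.5 = 49.5 degrees
Minute hand: 39 x 6 = 234 degrees
Difference: |49.5 - 234| = 184.5 degrees
Smaller angle: 360 - 184.5 = 175.5 degrees

Final answer: 175.5 degrees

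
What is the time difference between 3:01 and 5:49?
From 3:01 to 5:49:
(5 x 60 + 49) - (3 x 60 + 1) = 349 - 181 = 168 minutes
= 2 hours and 48 minutes

Final answer: 2 hours and 48 minutes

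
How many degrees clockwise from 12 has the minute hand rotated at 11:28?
The minute hand moves 6 degrees per minute.
At 11:28: 28 x 6 = 168 degrees

Final answer: 168 degrees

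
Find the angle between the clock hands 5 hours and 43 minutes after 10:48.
First find the time 5 hours and 43 minutes after 10:48.
Total minutes: 10 x 60 + 48 + 5 x 60 + 43 = 991.
991 mod 720 = 271 minutes = 4:31.
Now compute the angle at 4:31:
Hour hand: 4 x 30 + 31 x 0.5 = 135.5 degrees
Minute hand: 31 x 6 = 186 degrees
Difference: |135.5 - 186| = 50.5 degrees
The angle is 50.5 degrees

Final answer: 50.5 degrees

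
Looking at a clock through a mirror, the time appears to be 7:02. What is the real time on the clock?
Reflection across the vertical (12-6) axis maps a hand at angle A degrees to (360 - A) degrees, which sends a reading of T minutes past 12:00 to (720 - T) minutes past 12:00.
Mirror reads 7:02 = 422 minutes past 12:00.
Actual time: (720 - 422) mod 720 = 298 minutes = 4:58.

Final answer: 4:58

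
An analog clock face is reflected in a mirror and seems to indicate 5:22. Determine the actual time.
Reflection across the vertical (12-6) axis maps a hand at angle A degrees to (360 - A) degrees, which sends a reading of T minutes past 12:00 to (720 - T) minutes past 12:00.
Mirror reads 5:22 = 322 minutes past 12:00.
Actual time: (720 - 322) mod 720 = 398 minutes = 6:38.

Final answer: 6:38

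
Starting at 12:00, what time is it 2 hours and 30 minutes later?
Starting time: 12:00
Adding 30 minutes to 0 minutes: 0 + 30 = 30 minutes
Adding 2 hours: 12 + 2 = 14 - 12 = 2
Final time: 2:30

Final answer: 2:30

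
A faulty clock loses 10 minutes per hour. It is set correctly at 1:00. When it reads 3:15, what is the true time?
For every 60 true minutes, the faulty clock advances 50 minutes, so 1 faulty-clock minute corresponds to 60/50 true minutes.
From 1:00 to 3:15 on the faulty dial is 135 minutes.
True elapsed: 135 x 60/50 = 162 minutes = 2 hours and 42 minutes.
True time: 1:00 + 2 hours and 42 minutes = 3:42.

Final answer: 3:42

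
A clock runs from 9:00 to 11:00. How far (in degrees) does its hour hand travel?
The hour hand moves 0.5 degrees per minute.
Time elapsed: 11:00 - 9:00 = 120 minutes
Angular displacement: 120 x 0.5 = 60 degrees

Final answer: 60 degrees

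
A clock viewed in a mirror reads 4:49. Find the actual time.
Reflection across the vertical (12-6) axis maps a hand at angle A degrees to (360 - A) degrees, which sends a reading of T minutes past 12:00 to (720 - T) minutes past 12:00.
Mirror reads 4:49 = 289 minutes past 12:00.
Actual time: (720 - 289) mod 720 = 431 minutes = 7:11.

Final answer: 7:11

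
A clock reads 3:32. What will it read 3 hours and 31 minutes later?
Starting time: 3:32
Adding 31 minutes to 32 minutes: 32 + 31 = 63 minutes = 1 hour and 3 minutes
Adding 3 hours: 3 + 3 + 1 (carry) = 7
Final time: 7:03

Final answer: 7:03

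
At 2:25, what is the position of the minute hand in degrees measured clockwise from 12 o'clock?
The minute hand moves 6 degrees per minute.
At 2:25: 25 x 6 = 150 degrees

Final answer: 150 degrees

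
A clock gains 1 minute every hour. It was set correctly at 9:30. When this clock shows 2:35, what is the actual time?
For every 60 true minutes, the faulty clock advances 61 minutes, so 1 faulty-clock minute corresponds to 60/61 true minutes.
From 9:30 to 2:35 on the faulty dial is 305 minutes.
True elapsed: 305 x 60/61 = 300 minutes = 5 hours.
True time: 9:30 + 5 hours = 2:30.

Final answer: 2:30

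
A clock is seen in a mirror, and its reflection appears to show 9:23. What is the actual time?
Reflection across the vertical (12-6) axis maps a hand at angle A degrees to (360 - A) degrees, which sends a reading of T minutes past 12:00 to (720 - T) minutes past 12:00.
Mirror reads 9:23 = 563 minutes past 12:00.
Actual time: (720 - 563) mod 720 = 157 minutes = 2:37.

Final answer: 2:37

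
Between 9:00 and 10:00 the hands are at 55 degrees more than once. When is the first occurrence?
At t minutes past 9:00, the hour hand is at 30 x 9 + 0.5t degrees and the minute hand is at 6t degrees.
The smaller angle between them is 55 degrees when |30H - 5.5t| = 55 or |30H - 5.5t| = 305.
With H = 9, solve 30 x 9 - 5.5t = +/- target for each target:
  t = (30 x 9 - 55) / 5.5 = 39.09
  t = (30 x 9 + 55) / 5.5 = 59.09
  t = (30 x 9 - 305) / 5.5 = -6.36 (outside (0, 60))
  t = (30 x 9 + 305) / 5.5 = 104.55 (outside (0, 60))
Valid solutions in (0, 60): {39.09, 59.09} minutes.
The first occurrence is t = 39.09 minutes.
The hands form a 55-degree angle at 39.09 minutes past 9:00.

Final answer: 39.09 minutes past 9:00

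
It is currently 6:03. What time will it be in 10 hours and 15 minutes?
Starting time: 6:03
Adding 15 minutes to 3 minutes: 3 + 15 = 18 minutes
Adding 10 hours: 6 + 10 = 16 - 12 = 4
Final time: 4:18

Final answer: 4:18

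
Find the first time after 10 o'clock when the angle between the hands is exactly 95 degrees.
At t minutes past 10:00, the hour hand is at 30 x 10 + 0.5t degrees and the minute hand is at 6t degrees.
The smaller angle between them is 95 degrees when |30H - 5.5t| = 95 or |30H - 5.5t| = 265.
With H = 10, solve 30 x 10 - 5.5t = +/- target for each target:
  t = (30 x 10 - 95) / 5.5 = 37.27
  t = (30 x 10 + 95) / 5.5 = 71.82 (outside (0, 60))
  t = (30 x 10 - 265) / 5.5 = 6.36
  t = (30 x 10 + 265) / 5.5 = 102.73 (outside (0, 60))
Valid solutions in (0, 60): {6.36, 37.27} minutes.
The first occurrence is t = 6.36 minutes.
The hands form a 95-degree angle at 6.36 minutes past 10:00.

Final answer: 6.36 minutes past 10:00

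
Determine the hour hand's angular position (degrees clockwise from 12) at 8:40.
The hour hand moves 30 degrees per hour and 0.5 degrees per minute.
At 8:40: (8) x 30 + 40 x 0.5 = 240 + 20 = 260 degrees

Final answer: 260 degrees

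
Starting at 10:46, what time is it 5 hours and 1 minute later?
Starting time: 10:46
Adding 1 minute to 46 minutes: 46 + 1 = 47 minutes
Adding 5 hours: 10 + 5 = 15 - 12 = 3
Final time: 3:47

Final answer: 3:47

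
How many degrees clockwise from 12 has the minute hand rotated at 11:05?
The minute hand moves 6 degrees per minute.
At 11:05: 5 x 6 = 30 degrees

Final answer: 30 degrees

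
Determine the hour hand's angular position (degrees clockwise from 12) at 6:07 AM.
The hour hand moves 30 degrees per hour and 0.5 degrees per minute.
At 6:07: (6) x 30 + 7 x 0.5 = 180 + 3.5 = 183.5 degrees

Final answer: 183.5 degrees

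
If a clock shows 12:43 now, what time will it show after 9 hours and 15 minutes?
Starting time: 12:43
Adding 15 minutes to 43 minutes: 43 + 15 = 58 minutes
Adding 9 hours: 12 + 9 = 21 - 12 = 9
Final time: 9:58

Final answer: 9:58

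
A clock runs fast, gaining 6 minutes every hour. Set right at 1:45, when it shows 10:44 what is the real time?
For every 60 true minutes, the faulty clock advances 66 minutes, so 1 faulty-clock minute corresponds to 60/66 true minutes.
From 1:45 to 10:44 on the faulty dial is 539 minutes.
True elapsed: 539 x 60/66 = 490 minutes = 8 hours and 10 minutes.
True time: 1:45 + 8 hours and 10 minutes = 9:55.

Final answer: 9:55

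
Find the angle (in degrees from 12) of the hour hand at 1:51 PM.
The hour hand moves 30 degrees per hour and 0.5 degrees per minute.
At 1:51: (1) x 30 + 51 x 0.5 = 30 + 25.5 = 55.5 degrees

Final answer: 55.5 degrees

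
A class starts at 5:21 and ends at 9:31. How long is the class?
From 5:21 to 9:31:
(9 x 60 + 31) - (5 x 60 + 21) = 571 - 321 = 250 minutes
= 4 hours and 10 minutes

Final answer: 4 hours and 10 minutes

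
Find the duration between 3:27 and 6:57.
From 3:27 to 6:57:
(6 x 60 + 57) - (3 x 60 + 27) = 417 - 207 = 210 minutes
= 3 hours and 30 minutes

Final answer: 3 hours and 30 minutes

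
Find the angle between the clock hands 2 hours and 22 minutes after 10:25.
First find the time 2 hours and 22 minutes after 10:25.
Total minutes: 10 x 60 + 25 + 2 x 60 + 22 = 767.
767 mod 720 = 47 minutes = 12:47.
Now compute the angle at 12:47:
Hour hand: 0 x 30 + 47 x 0.5 = 23.5 degrees
Minute hand: 47 x 6 = 282 degrees
Difference: |23.5 - 282| = 258.5 degrees
Smaller angle: 360 - 258.5 = 101.5 degrees

Final answer: 101.5 degrees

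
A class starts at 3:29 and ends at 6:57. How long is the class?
From 3:29 to 6:57:
(6 x 60 + 57) - (3 x 60 + 29) = 417 - 209 = 208 minutes
= 3 hours and 28 minutes

Final answer: 3 hours and 28 minutes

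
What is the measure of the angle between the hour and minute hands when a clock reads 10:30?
Hour hand position: 10 x 30 + 30 x 0.5 = 315 degrees
Minute hand position: 30 x 6 = 180 degrees
Difference: |315 - 180| = 135 degrees
The angle between the hands is 135 degrees

Final answer: 135 degrees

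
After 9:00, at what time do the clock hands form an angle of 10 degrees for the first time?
At t minutes past 9:00, the hour hand is at 30 x 9 + 0.5t degrees and the minute hand is at 6t degrees.
The smaller angle between them is 10 degrees when |30H - 5.5t| = 10 or |30H - 5.5t| = 350.
With H = 9, solve 30 x 9 - 5.5t = +/- target for each target:
  t = (30 x 9 - 10) / 5.5 = 47.27
  t = (30 x 9 + 10) / 5.5 = 50.91
  t = (30 x 9 - 350) / 5.5 = -14.55 (outside (0, 60))
  t = (30 x 9 + 350) / 5.5 = 112.73 (outside (0, 60))
Valid solutions in (0, 60): {47.27, 50.91} minutes.
The first occurrence is t = 47.27 minutes.
The hands form a 10-degree angle at 47.27 minutes past 9:00.

Final answer: 47.27 minutes past 9:00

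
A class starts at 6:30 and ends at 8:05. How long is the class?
From 6:30 to 8:05:
(8 x 60 + 5) - (6 x 60 + 30) = 485 - 390 = 95 minutes
= 1 hour and 35 minutes

Final answer: 1 hour and 35 minutes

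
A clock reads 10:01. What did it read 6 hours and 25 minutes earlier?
Starting time: 10:01 = 601 total minutes past 12:00
Subtracting: 6 hours and 25 minutes = 385 minutes
601 - 385 = 216 minutes
= 3 hours and 36 minutes past 12:00 = 3:36

Final answer: 3:36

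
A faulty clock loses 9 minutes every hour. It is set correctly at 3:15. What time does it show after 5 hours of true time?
For every 60 true minutes, the faulty clock advances 60 - 9 = 51 minutes.
True elapsed: 5 hours = 300 minutes.
Faulty clock advances: 300 x 51/60 = 255 minutes (drift: 45 minutes behind).
Shown time: 3:15 + 255 minutes = 7:30.

Final answer: 7:30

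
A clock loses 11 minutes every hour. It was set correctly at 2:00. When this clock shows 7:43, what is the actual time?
For every 60 true minutes, the faulty clock advances 49 minutes, so 1 faulty-clock minute corresponds to 60/49 true minutes.
From 2:00 to 7:43 on the faulty dial is 343 minutes.
True elapsed: 343 x 60/49 = 420 minutes = 7 hours.
True time: 2:00 + 7 hours = 9:00.

Final answer: 9:00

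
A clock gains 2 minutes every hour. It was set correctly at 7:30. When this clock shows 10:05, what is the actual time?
For every 60 true minutes, the faulty clock advances 62 minutes, so 1 faulty-clock minute corresponds to 60/62 true minutes.
From 7:30 to 10:05 on the faulty dial is 155 minutes.
True elapsed: 155 x 60/62 = 150 minutes = 2 hours and 30 minutes.
True time: 7:30 + 2 hours and 30 minutes = 10:00.

Final answer: 10:00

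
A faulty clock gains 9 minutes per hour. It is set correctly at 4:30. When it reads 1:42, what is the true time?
For every 60 true minutes, the faulty clock advances 69 minutes, so 1 faulty-clock minute corresponds to 60/69 true minutes.
From 4:30 to 1:42 on the faulty dial is 552 minutes.
True elapsed: 552 x 60/69 = 480 minutes = 8 hours.
True time: 4:30 + 8 hours = 12:30.

Final answer: 12:30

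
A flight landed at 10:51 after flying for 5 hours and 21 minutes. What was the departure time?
Starting time: 10:51 = 651 total minutes past 12:00
Subtracting: 5 hours and 21 minutes = 321 minutes
651 - 321 = 330 minutes
= 5 hours and 30 minutes past 12:00 = 5:30

Final answer: 5:30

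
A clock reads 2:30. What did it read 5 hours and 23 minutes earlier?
Starting time: 2:30 = 150 total minutes past 12:00
Subtracting: 5 hours and 23 minutes = 323 minutes
150 - 323 = -173 (negative, add 12 hours = 720) = 547 minutes
= 9 hours and 7 minutes past 12:00 = 9:07

Final answer: 9:07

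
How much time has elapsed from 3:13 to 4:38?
From 3:13 to 4:38:
(4 x 60 + 38) - (3 x 60 + 13) = 278 - 193 = 85 minutes
= 1 hour and 25 minutes

Final answer: 1 hour and 25 minutes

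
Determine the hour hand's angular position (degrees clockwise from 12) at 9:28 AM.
The hour hand moves 30 degrees per hour and 0.5 degrees per minute.
At 9:28: (9) x 30 + 28 x 0.5 = 270 + 14 = 284 degrees

Final answer: 284 degrees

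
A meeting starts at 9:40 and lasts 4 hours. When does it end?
Starting time: 9:40
Adding 0 minutes to 40 minutes: 40 + 0 = 40 minutes
Adding 4 hours: 9 + 4 = 13 - 12 = 1
Final time: 1:40

Final answer: 1:40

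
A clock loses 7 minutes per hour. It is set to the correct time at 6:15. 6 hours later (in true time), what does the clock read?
For every 60 true minutes, the faulty clock advances 60 - 7 = 53 minutes.
True elapsed: 6 hours = 360 minutes.
Faulty clock advances: 360 x 53/60 = 318 minutes (drift: 42 minutes behind).
Shown time: 6:15 + 318 minutes = 11:33.

Final answer: 11:33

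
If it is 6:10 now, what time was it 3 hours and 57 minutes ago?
Starting time: 6:10 = 370 total minutes past 12:00
Subtracting: 3 hours and 57 minutes = 237 minutes
370 - 237 = 133 minutes
= 2 hours and 13 minutes past 12:00 = 2:13

Final answer: 2:13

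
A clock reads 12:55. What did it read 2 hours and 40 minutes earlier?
Starting time: 12:55 = 55 total minutes past 12:00
Subtracting: 2 hours and 40 minutes = 160 minutes
55 - 160 = -105 (negative, add 12 hours = 720) = 615 minutes
= 10 hours and 15 minutes past 12:00 = 10:15

Final answer: 10:15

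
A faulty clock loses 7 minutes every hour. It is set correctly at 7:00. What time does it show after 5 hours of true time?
For every 60 true minutes, the faulty clock advances 60 - 7 = 53 minutes.
True elapsed: 5 hours = 300 minutes.
Faulty clock advances: 300 x 53/60 = 265 minutes (drift: 35 minutes behind).
Shown time: 7:00 + 265 minutes = 11:25.

Final answer: 11:25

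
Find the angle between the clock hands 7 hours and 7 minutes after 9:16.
First find the time 7 hours and 7 minutes after 9:16.
Total minutes: 9 x 60 + 16 + 7 x 60 + 7 = 983.
983 mod 720 = 263 minutes = 4:23.
Now compute the angle at 4:23:
Hour hand: 4 x 30 + 23 x 0.5 = 131.5 degrees
Minute hand: 23 x 6 = 138 degrees
Difference: |131.5 - 138| = 6.5 degrees
The angle is 6.5 degrees

Final answer: 6.5 degrees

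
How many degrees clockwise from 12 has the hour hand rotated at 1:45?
The hour hand moves 30 degrees per hour and 0.5 degrees per minute.
At 1:45: (1) x 30 + 45 x 0.5 = 30 + 22.5 = 52.5 degrees

Final answer: 52.5 degrees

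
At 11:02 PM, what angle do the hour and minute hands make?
Hour hand position: 11 x 30 + 2 x 0.5 = 331 degrees
Minute hand position: 2 x 6 = 12 degrees
Difference: |331 - 12| = 319 degrees
Since 319 > 180, the smaller angle is 360 - 319 = 41 degrees

Final answer: 41 degrees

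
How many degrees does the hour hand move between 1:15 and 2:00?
The hour hand moves 0.5 degrees per minute.
Time elapsed: 2:00 - 1:15 = 45 minutes
Angular displacement: 45 x 0.5 = 22.5 degrees

Final answer: 22.5 degrees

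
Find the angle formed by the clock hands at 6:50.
Hour hand position: 6 x 30 + 50 x 0.5 = 205 degrees
Minute hand position: 50 x 6 = 300 degrees
Difference: |205 - 300| = 95 degrees
The angle between the hands is 95 degrees

Final answer: 95 degrees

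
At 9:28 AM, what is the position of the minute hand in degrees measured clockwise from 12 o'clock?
The minute hand moves 6 degrees per minute.
At 9:28: 28 x 6 = 168 degrees

Final answer: 168 degrees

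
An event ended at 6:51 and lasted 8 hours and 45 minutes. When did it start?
Starting time: 6:51 = 411 total minutes past 12:00
Subtracting: 8 hours and 45 minutes = 525 minutes
411 - 525 = -114 (negative, add 12 hours = 720) = 606 minutes
= 10 hours and 6 minutes past 12:00 = 10:06

Final answer: 10:06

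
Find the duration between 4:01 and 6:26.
From 4:01 to 6:26:
(6 x 60 + 26) - (4 x 60 + 1) = 386 - 241 = 145 minutes
= 2 hours and 25 minutes

Final answer: 2 hours and 25 minutes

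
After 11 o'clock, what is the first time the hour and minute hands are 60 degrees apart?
At t minutes past 11:00, the hour hand is at 30 x 11 + 0.5t degrees and the minute hand is at 6t degrees.
The smaller angle between them is 60 degrees when |30H - 5.5t| = 60 or |30H - 5.5t| = 300.
With H = 11, solve 30 x 11 - 5.5t = +/- target for each target:
  t = (30 x 11 - 60) / 5.5 = 49.09
  t = (30 x 11 + 60) / 5.5 = 70.91 (outside (0, 60))
  t = (30 x 11 - 300) / 5.5 = 5.45
  t = (30 x 11 + 300) / 5.5 = 114.55 (outside (0, 60))
Valid solutions in (0, 60): {5.45, 49.09} minutes.
The first occurrence is t = 5.45 minutes.
The hands form a 60-degree angle at 5.45 minutes past 11:00.

Final answer: 5.45 minutes past 11:00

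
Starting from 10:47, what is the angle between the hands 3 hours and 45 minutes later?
First find the time 3 hours and 45 minutes after 10:47.
Total minutes: 10 x 60 + 47 + 3 x 60 + 45 = 872.
872 mod 720 = 152 minutes = 2:32.
Now compute the angle at 2:32:
Hour hand: 2 x 30 + 32 x 0.5 = 76 degrees
Minute hand: 32 x 6 = 192 degrees
Difference: |76 - 192| = 116 degrees
The angle is 116 degrees

Final answer: 116 degrees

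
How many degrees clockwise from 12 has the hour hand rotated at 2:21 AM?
The hour hand moves 30 degrees per hour and 0.5 degrees per minute.
At 2:21: (2) x 30 + 21 x 0.5 = 60 + 10.5 = 70.5 degrees

Final answer: 70.5 degrees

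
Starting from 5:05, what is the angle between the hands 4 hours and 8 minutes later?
First find the time 4 hours and 8 minutes after 5:05.
Total minutes: 5 x 60 + 5 + 4 x 60 + 8 = 553.
553 mod 720 = 553 minutes = 9:13.
Now compute the angle at 9:13:
Hour hand: 9 x 30 + 13 x 0.5 = 276.5 degrees
Minute hand: 13 x 6 = 78 degrees
Difference: |276.5 - 78| = 198.5 degrees
Smaller angle: 360 - 198.5 = 161.5 degrees

Final answer: 161.5 degrees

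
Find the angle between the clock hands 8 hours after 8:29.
First find the time 8 hours after 8:29.
Total minutes: 8 x 60 + 29 + 8 x 60 + 0 = 989.
989 mod 720 = 269 minutes = 4:29.
Now compute the angle at 4:29:
Hour hand: 4 x 30 + 29 x 0.5 = 134.5 degrees
Minute hand: 29 x 6 = 174 degrees
Difference: |134.5 - 174| = 39.5 degrees
The angle is 39.5 degrees

Final answer: 39.5 degrees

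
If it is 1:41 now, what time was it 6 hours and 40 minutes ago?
Starting time: 1:41 = 101 total minutes past 12:00
Subtracting: 6 hours and 40 minutes = 400 minutes
101 - 400 = -299 (negative, add 12 hours = 720) = 421 minutes
= 7 hours and 1 minute past 12:00 = 7:01

Final answer: 7:01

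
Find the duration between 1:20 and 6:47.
From 1:20 to 6:47:
(6 x 60 + 47) - (1 x 60 + 20) = 407 - 80 = 327 minutes
= 5 hours and 27 minutes

Final answer: 5 hours and 27 minutes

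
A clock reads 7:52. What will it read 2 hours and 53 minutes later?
Starting time: 7:52
Adding 53 minutes to 52 minutes: 52 + 53 = 105 minutes = 1 hour and 45 minutes
Adding 2 hours: 7 + 2 + 1 (carry) = 10
Final time: 10:45

Final answer: 10:45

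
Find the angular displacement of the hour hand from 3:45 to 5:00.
The hour hand moves 0.5 degrees per minute.
Time elapsed: 5:00 - 3:45 = 75 minutes
Angular displacement: 75 x 0.5 = 37.5 degrees

Final answer: 37.5 degrees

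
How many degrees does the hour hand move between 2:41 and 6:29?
The hour hand moves 0.5 degrees per minute.
Time elapsed: 6:29 - 2:41 = 228 minutes
Angular displacement: 228 x 0.5 = 114 degrees

Final answer: 114 degrees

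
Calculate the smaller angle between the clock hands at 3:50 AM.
Hour hand position: 3 x 30 + 50 x 0.5 = 115 degrees
Minute hand position: 50 x 6 = 300 degrees
Difference: |115 - 300| = 185 degrees
Since 185 > 180, the smaller angle is 360 - 185 = 175 degrees

Final answer: 175 degrees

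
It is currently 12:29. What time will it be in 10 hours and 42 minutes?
Starting time: 12:29
Adding 42 minutes to 29 minutes: 29 + 42 = 71 minutes = 1 hour and 11 minutes
Adding 10 hours: 12 + 10 + 1 (carry) = 23 - 12 = 11
Final time: 11:11

Final answer: 11:11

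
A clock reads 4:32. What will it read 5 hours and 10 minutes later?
Starting time: 4:32
Adding 10 minutes to 32 minutes: 32 + 10 = 42 minutes
Adding 5 hours: 4 + 5 = 9
Final time: 9:42

Final answer: 9:42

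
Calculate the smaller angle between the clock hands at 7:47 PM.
Hour hand position: 7 x 30 + 47 x 0.5 = 233.5 degrees
Minute hand position: 47 x 6 = 282 degrees
Difference: |233.5 - 282| = 48.5 degrees
The angle between the hands is 48.5 degrees

Final answer: 48.5 degrees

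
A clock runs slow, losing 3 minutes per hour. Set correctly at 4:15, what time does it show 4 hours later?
For every 60 true minutes, the faulty clock advances 60 - 3 = 57 minutes.
True elapsed: 4 hours = 240 minutes.
Faulty clock advances: 240 x 57/60 = 228 minutes (drift: 12 minutes behind).
Shown time: 4:15 + 228 minutes = 8:03.

Final answer: 8:03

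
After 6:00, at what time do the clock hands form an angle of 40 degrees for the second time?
At t minutes past 6:00, the hour hand is at 30 x 6 + 0.5t degrees and the minute hand is at 6t degrees.
The smaller angle between them is 40 degrees when |30H - 5.5t| = 40 or |30H - 5.5t| = 320.
With H = 6, solve 30 x 6 - 5.5t = +/- target for each target:
  t = (30 x 6 - 40) / 5.5 = 25.45
  t = (30 x 6 + 40) / 5.5 = 40
  t = (30 x 6 - 320) / 5.5 = -25.45 (outside (0, 60))
  t = (30 x 6 + 320) / 5.5 = 90.91 (outside (0, 60))
Valid solutions in (0, 60): {25.45, 40} minutes.
The second occurrence is t = 40 minutes.
The hands form a 40-degree angle at 40 minutes past 6:00.

Final answer: 40 minutes past 6:00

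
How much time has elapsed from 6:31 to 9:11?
From 6:31 to 9:11:
(9 x 60 + 11) - (6 x 60 + 31) = 551 - 391 = 160 minutes
= 2 hours and 40 minutes

Final answer: 2 hours and 40 minutes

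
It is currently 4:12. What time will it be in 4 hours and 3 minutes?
Starting time: 4:12
Adding 3 minutes to 12 minutes: 12 + 3 = 15 minutes
Adding 4 hours: 4 + 4 = 8
Final time: 8:15

Final answer: 8:15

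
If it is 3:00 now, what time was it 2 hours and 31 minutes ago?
Starting time: 3:00 = 180 total minutes past 12:00
Subtracting: 2 hours and 31 minutes = 151 minutes
180 - 151 = 29 minutes
= 29 minutes past 12:00 = 12:29

Final answer: 12:29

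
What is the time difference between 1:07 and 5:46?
From 1:07 to 5:46:
(5 x 60 + 46) - (1 x 60 + 7) = 346 - 67 = 279 minutes
= 4 hours and 39 minutes

Final answer: 4 hours and 39 minutes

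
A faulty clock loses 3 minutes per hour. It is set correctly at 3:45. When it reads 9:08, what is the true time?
For every 60 true minutes, the faulty clock advances 57 minutes, so 1 faulty-clock minute corresponds to 60/57 true minutes.
From 3:45 to 9:08 on the faulty dial is 323 minutes.
True elapsed: 323 x 60/57 = 340 minutes = 5 hours and 40 minutes.
True time: 3:45 + 5 hours and 40 minutes = 9:25.

Final answer: 9:25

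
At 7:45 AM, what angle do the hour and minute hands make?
Hour hand position: 7 x 30 + 45 x 0.5 = 232.5 degrees
Minute hand position: 45 x 6 = 270 degrees
Difference: |232.5 - 270| = 37.5 degrees
The angle between the hands is 37.5 degrees

Final answer: 37.5 degrees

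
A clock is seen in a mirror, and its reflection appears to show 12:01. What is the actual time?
Reflection across the vertical (12-6) axis maps a hand at angle A degrees to (360 - A) degrees, which sends a reading of T minutes past 12:00 to (720 - T) minutes past 12:00.
Mirror reads 12:01 = 1 minutes past 12:00.
Actual time: (720 - 1) mod 720 = 719 minutes = 11:59.

Final answer: 11:59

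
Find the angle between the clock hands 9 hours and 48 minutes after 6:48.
First find the time 9 hours and 48 minutes after 6:48.
Total minutes: 6 x 60 + 48 + 9 x 60 + 48 = 996.
996 mod 720 = 276 minutes = 4:36.
Now compute the angle at 4:36:
Hour hand: 4 x 30 + 36 x 0.5 = 138 degrees
Minute hand: 36 x 6 = 216 degrees
Difference: |138 - 216| = 78 degrees
The angle is 78 degrees

Final answer: 78 degrees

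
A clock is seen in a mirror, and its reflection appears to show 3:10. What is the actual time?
Reflection across the vertical (12-6) axis maps a hand at angle A degrees to (360 - A) degrees, which sends a reading of T minutes past 12:00 to (720 - T) minutes past 12:00.
Mirror reads 3:10 = 190 minutes past 12:00.
Actual time: (720 - 190) mod 720 = 530 minutes = 8:50.

Final answer: 8:50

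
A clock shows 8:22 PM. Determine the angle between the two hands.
Hour hand position: 8 x 30 + 22 x 0.5 = 251 degrees
Minute hand position: 22 x 6 = 132 degrees
Difference: |251 - 132| = 119 degrees
The angle between the hands is 119 degrees

Final answer: 119 degrees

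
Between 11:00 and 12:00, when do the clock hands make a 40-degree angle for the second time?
At t minutes past 11:00, the hour hand is at 30 x 11 + 0.5t degrees and the minute hand is at 6t degrees.
The smaller angle between them is 40 degrees when |30H - 5.5t| = 40 or |30H - 5.5t| = 320.
With H = 11, solve 30 x 11 - 5.5t = +/- target for each target:
  t = (30 x 11 - 40) / 5.5 = 52.73
  t = (30 x 11 + 40) / 5.5 = 67.27 (outside (0, 60))
  t = (30 x 11 - 320) / 5.5 = 1.82
  t = (30 x 11 + 320) / 5.5 = 118.18 (outside (0, 60))
Valid solutions in (0, 60): {1.82, 52.73} minutes.
The second occurrence is t = 52.73 minutes.
The hands form a 40-degree angle at 52.73 minutes past 11:00.

Final answer: 52.73 minutes past 11:00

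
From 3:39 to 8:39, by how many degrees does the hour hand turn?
The hour hand moves 0.5 degrees per minute.
Time elapsed: 8:39 - 3:39 = 300 minutes
Angular displacement: 300 x 0.5 = 150 degrees

Final answer: 150 degrees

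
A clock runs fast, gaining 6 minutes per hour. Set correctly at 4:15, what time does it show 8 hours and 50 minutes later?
For every 60 true minutes, the faulty clock advances 60 + 6 = 66 minutes.
True elapsed: 8 hours and 50 minutes = 530 minutes.
Faulty clock advances: 530 x 66/60 = 583 minutes (drift: 53 minutes ahead).
Shown time: 4:15 + 583 minutes = 1:58.

Final answer: 1:58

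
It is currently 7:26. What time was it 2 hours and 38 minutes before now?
Starting time: 7:26 = 446 total minutes past 12:00
Subtracting: 2 hours and 38 minutes = 158 minutes
446 - 158 = 288 minutes
= 4 hours and 48 minutes past 12:00 = 4:48

Final answer: 4:48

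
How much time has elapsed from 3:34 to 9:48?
From 3:34 to 9:48:
(9 x 60 + 48) - (3 x 60 + 34) = 588 - 214 = 374 minutes
= 6 hours and 14 minutes

Final answer: 6 hours and 14 minutes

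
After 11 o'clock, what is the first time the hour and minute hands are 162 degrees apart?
At t minutes past 11:00, the hour hand is at 30 x 11 + 0.5t degrees and the minute hand is at 6t degrees.
The smaller angle between them is 162 degrees when |30H - 5.5t| = 162 or |30H - 5.5t| = 198.
With H = 11, solve 30 x 11 - 5.5t = +/- target for each target:
  t = (30 x 11 - 162) / 5.5 = 30.55
  t = (30 x 11 + 162) / 5.5 = 89.45 (outside (0, 60))
  t = (30 x 11 - 198) / 5.5 = 24
  t = (30 x 11 + 198) / 5.5 = 96 (outside (0, 60))
Valid solutions in (0, 60): {24, 30.55} minutes.
The first occurrence is t = 24 minutes.
The hands form a 162-degree angle at 24 minutes past 11:00.

Final answer: 24 minutes past 11:00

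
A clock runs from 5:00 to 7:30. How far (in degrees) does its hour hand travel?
The hour hand moves 0.5 degrees per minute.
Time elapsed: 7:30 - 5:00 = 150 minutes
Angular displacement: 150 x 0.5 = 75 degrees

Final answer: 75 degrees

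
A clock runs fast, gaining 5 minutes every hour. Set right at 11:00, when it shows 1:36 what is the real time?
For every 60 true minutes, the faulty clock advances 65 minutes, so 1 faulty-clock minute corresponds to 60/65 true minutes.
From 11:00 to 1:36 on the faulty dial is 156 minutes.
True elapsed: 156 x 60/65 = 144 minutes = 2 hours and 24 minutes.
True time: 11:00 + 2 hours and 24 minutes = 1:24.

Final answer: 1:24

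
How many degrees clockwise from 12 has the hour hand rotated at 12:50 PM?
The hour hand moves 30 degrees per hour and 0.5 degrees per minute.
At 12:50: (0) x 30 + 50 x 0.5 = 0 + 25 = 25 degrees

Final answer: 25 degrees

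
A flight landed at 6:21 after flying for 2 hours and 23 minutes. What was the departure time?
Starting time: 6:21 = 381 total minutes past 12:00
Subtracting: 2 hours and 23 minutes = 143 minutes
381 - 143 = 238 minutes
= 3 hours and 58 minutes past 12:00 = 3:58

Final answer: 3:58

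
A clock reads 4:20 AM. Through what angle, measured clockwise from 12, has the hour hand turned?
The hour hand moves 30 degrees per hour and 0.5 degrees per minute.
At 4:20: (4) x 30 + 20 x 0.5 = 120 + 10 = 130 degrees

Final answer: 130 degrees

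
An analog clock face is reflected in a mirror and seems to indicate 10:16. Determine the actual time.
Reflection across the vertical (12-6) axis maps a hand at angle A degrees to (360 - A) degrees, which sends a reading of T minutes past 12:00 to (720 - T) minutes past 12:00.
Mirror reads 10:16 = 616 minutes past 12:00.
Actual time: (720 - 616) mod 720 = 104 minutes = 1:44.

Final answer: 1:44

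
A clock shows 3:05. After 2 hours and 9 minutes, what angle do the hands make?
First find the time 2 hours and 9 minutes after 3:05.
Total minutes: 3 x 60 + 5 + 2 x 60 + 9 = 314.
314 mod 720 = 314 minutes = 5:14.
Now compute the angle at 5:14:
Hour hand: 5 x 30 + 14 x 0.5 = 157 degrees
Minute hand: 14 x 6 = 84 degrees
Difference: |157 - 84| = 73 degrees
The angle is 73 degrees

Final answer: 73 degrees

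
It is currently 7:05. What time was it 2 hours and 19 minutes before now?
Starting time: 7:05 = 425 total minutes past 12:00
Subtracting: 2 hours and 19 minutes = 139 minutes
425 - 139 = 286 minutes
= 4 hours and 46 minutes past 12:00 = 4:46

Final answer: 4:46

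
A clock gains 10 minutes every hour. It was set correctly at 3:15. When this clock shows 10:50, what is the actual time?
For every 60 true minutes, the faulty clock advances 70 minutes, so 1 faulty-clock minute corresponds to 60/70 true minutes.
From 3:15 to 10:50 on the faulty dial is 455 minutes.
True elapsed: 455 x 60/70 = 390 minutes = 6 hours and 30 minutes.
True time: 3:15 + 6 hours and 30 minutes = 9:45.

Final answer: 9:45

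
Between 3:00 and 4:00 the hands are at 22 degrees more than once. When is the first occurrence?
At t minutes past 3:00, the hour hand is at 30 x 3 + 0.5t degrees and the minute hand is at 6t degrees.
The smaller angle between them is 22 degrees when |30H - 5.5t| = 22 or |30H - 5.5t| = 338.
With H = 3, solve 30 x 3 - 5.5t = +/- target for each target:
  t = (30 x 3 - 22) / 5.5 = 12.36
  t = (30 x 3 + 22) / 5.5 = 20.36
  t = (30 x 3 - 338) / 5.5 = -45.09 (outside (0, 60))
  t = (30 x 3 + 338) / 5.5 = 77.82 (outside (0, 60))
Valid solutions in (0, 60): {12.36, 20.36} minutes.
The first occurrence is t = 12.36 minutes.
The hands form a 22-degree angle at 12.36 minutes past 3:00.

Final answer: 12.36 minutes past 3:00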